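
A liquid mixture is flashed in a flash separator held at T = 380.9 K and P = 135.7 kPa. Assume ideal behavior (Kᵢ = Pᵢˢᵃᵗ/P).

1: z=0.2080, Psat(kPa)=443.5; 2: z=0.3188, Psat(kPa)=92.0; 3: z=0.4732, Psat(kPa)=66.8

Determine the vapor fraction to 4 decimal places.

ψ = 0.1300

Raoult's law: Kᵢ = Pᵢˢᵃᵗ/P = Pᵢˢᵃᵗ/135.7.
  K_1 = 443.5/135.7 = 3.268239, K_2 = 92.0/135.7 = 0.677966, K_3 = 66.8/135.7 = 0.492262
Material balance + equilibrium reduce to Σ zᵢ(Kᵢ−1)/(1+ψ(Kᵢ−1)) = 0.
Feasibility: ΣzᵢKᵢ = 1.1289, Σzᵢ/Kᵢ = 1.4951 — both > 1, two phases present.
Newton iteration, ψ⁰ = 0.45:
  ψ = 0.4500: g = -0.19800, g' = -0.5122 → ψ = 0.0635
  ψ = 0.0635: g = 0.05935, g' = -0.9825 → ψ = 0.1239
  ψ = 0.1239: g = 0.00499, g' = -0.8269 → ψ = 0.1299
  ψ = 0.1299: g = 0.00004, g' = -0.8143 → ψ = 0.1300
Converged at ψ = 0.1300.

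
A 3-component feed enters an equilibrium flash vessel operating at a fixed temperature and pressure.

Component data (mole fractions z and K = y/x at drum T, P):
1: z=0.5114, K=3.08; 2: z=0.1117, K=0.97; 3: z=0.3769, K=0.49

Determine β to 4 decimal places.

Iterate (Newton) starting at β = 0.38:
  β = 0.3800: g = 0.35230, g' = -0.8412 → β = 0.7988
  β = 0.7988: g = 0.07185, g' = -0.5916 → β = 0.9203
  β = 0.9203: g = -0.00067, g' = -0.6088 → β = 0.9192
Converged at β = 0.9192.

β = 0.9192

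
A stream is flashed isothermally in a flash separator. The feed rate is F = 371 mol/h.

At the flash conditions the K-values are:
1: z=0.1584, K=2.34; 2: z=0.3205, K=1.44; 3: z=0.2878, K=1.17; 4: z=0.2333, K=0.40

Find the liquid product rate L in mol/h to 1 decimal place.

L = 92.0 mol/h

Iterate (Newton) starting at ψ = 0.5:
  ψ = 0.5000: g = 0.08781, g' = -0.3221 → ψ = 0.7726
  ψ = 0.7726: g = -0.00816, g' = -0.4016 → ψ = 0.7523
  ψ = 0.7523: g = -0.00011, g' = -0.3911 → ψ = 0.7520
Converged at ψ = 0.7520.
Then V = ψ·F = 0.7520·371 = 279.0 mol/h and L = F − V = 92.0 mol/h.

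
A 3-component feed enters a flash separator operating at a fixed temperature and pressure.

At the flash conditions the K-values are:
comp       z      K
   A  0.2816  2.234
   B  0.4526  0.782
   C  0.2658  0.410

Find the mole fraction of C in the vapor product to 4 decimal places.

Newton–Raphson from β = 0.5:
  β = 0.5000: g = -0.11828, g' = -0.3773 → β = 0.1865
  β = 0.1865: g = 0.00344, g' = -0.4236 → β = 0.1946
Converged at β = 0.1946.
Compositions from xᵢ = zᵢ/(1+β(Kᵢ−1)), yᵢ = Kᵢxᵢ:
  A: x = 0.2271, y = 0.5073
  B: x = 0.4727, y = 0.3696
  C: x = 0.3003, y = 0.1231

y_C = 0.1231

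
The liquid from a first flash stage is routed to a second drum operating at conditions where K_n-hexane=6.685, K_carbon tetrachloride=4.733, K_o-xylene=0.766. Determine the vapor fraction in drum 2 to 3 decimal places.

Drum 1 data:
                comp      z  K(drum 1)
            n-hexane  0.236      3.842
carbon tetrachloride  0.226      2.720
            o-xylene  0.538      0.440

V/F (drum 2) = 0.683

Drum 1:
Rachford–Rice: g(ψ₁) = Σ zᵢ(Kᵢ−1)/(1+ψ₁(Kᵢ−1)) = 0.
g(0) = ΣzᵢKᵢ − 1 = 0.758 and g(1) = 1 − Σzᵢ/Kᵢ = -0.367, so a root lies in (0, 1).
Newton iteration, ψ₁⁰ = 0.54:
  ψ₁ = 0.540: g = 0.0343, g' = -0.823 → ψ₁ = 0.582
Converged at ψ₁ = 0.582.
Drum-1 compositions:
  n-hexane: x = 0.089, y = 0.342
  carbon tetrachloride: x = 0.113, y = 0.307
  o-xylene: x = 0.798, y = 0.351
Drum-2 feed = drum-1 liquid: z₂ = (0.0889, 0.1129, 0.7981).
Drum 2:
Rachford–Rice: g(ψ₂) = Σ zᵢ(Kᵢ−1)/(1+ψ₂(Kᵢ−1)) = 0.
Feasibility: ΣzᵢKᵢ = 1.740, Σzᵢ/Kᵢ = 1.079 — both > 1, two phases present.
Newton iteration, ψ₂⁰ = 0.5:
  ψ₂ = 0.500: g = 0.0671, g' = -0.442 → ψ₂ = 0.652
  ψ₂ = 0.652: g = 0.0099, g' = -0.324 → ψ₂ = 0.682
  ψ₂ = 0.682: g = 0.0003, g' = -0.308 → ψ₂ = 0.683
Converged at ψ₂ = 0.683.
  n-hexane: x = 0.018, y = 0.122
  carbon tetrachloride: x = 0.032, y = 0.151
  o-xylene: x = 0.950, y = 0.728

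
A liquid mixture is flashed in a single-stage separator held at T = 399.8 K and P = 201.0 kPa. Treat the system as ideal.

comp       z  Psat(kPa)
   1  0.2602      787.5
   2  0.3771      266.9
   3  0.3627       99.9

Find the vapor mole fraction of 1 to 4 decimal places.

Raoult's law: Kᵢ = Pᵢˢᵃᵗ/P = Pᵢˢᵃᵗ/201.0.
  K_1 = 787.5/201.0 = 3.917910, K_2 = 266.9/201.0 = 1.327861, K_3 = 99.9/201.0 = 0.497015
Rachford–Rice: g(β) = Σ zᵢ(Kᵢ−1)/(1+β(Kᵢ−1)) = 0.
g(0) = ΣzᵢKᵢ − 1 = 0.7004 and g(1) = 1 − Σzᵢ/Kᵢ = -0.0802, so a root lies in (0, 1).
Newton iteration, β⁰ = 0.56:
  β = 0.5600: g = 0.13873, g' = -0.5261 → β = 0.8237
  β = 0.8237: g = 0.00894, g' = -0.4839 → β = 0.8422
  β = 0.8422: g = -0.00002, g' = -0.4864 → β = 0.8421
Converged at β = 0.8421.
Compositions from xᵢ = zᵢ/(1+β(Kᵢ−1)), yᵢ = Kᵢxᵢ:
  1: x = 0.0753, y = 0.2949
  2: x = 0.2955, y = 0.3924
  3: x = 0.6292, y = 0.3127

y_1 = 0.2949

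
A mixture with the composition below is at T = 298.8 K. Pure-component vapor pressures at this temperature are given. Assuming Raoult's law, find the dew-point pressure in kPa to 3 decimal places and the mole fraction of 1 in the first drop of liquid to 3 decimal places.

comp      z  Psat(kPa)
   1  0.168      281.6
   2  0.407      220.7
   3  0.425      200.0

At the dew point ψ → 1, so Σzᵢ/Kᵢ = 1 with Kᵢ = Pᵢˢᵃᵗ/P ⇒ 1/P = Σzᵢ/Pᵢˢᵃᵗ.
1/P = 0.168/281.6 + 0.407/220.7 + 0.425/200.0 = 0.004566 ⇒ P = 219.023 kPa
xᵢ = zᵢP/Pᵢˢᵃᵗ ⇒ x_1 = 0.168·219.023/281.6 = 0.131

Pdew = 219.023 kPa, x_1 = 0.131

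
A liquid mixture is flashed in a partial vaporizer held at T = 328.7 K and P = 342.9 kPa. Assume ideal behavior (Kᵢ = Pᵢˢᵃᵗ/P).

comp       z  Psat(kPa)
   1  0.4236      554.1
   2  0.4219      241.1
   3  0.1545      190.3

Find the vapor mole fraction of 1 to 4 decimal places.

Raoult's law: Kᵢ = Pᵢˢᵃᵗ/P = Pᵢˢᵃᵗ/342.9.
  K_1 = 554.1/342.9 = 1.615923, K_2 = 241.1/342.9 = 0.703120, K_3 = 190.3/342.9 = 0.554972
Iterate (Newton) starting at V/F = 0.59:
  V/F = 0.5900: g = -0.05373, g' = -0.1974 → V/F = 0.3178
  V/F = 0.3178: g = -0.00019, g' = -0.1992 → V/F = 0.3168
Converged at V/F = 0.3168.
Compositions from xᵢ = zᵢ/(1+V/F(Kᵢ−1)), yᵢ = Kᵢxᵢ:
  1: x = 0.3544, y = 0.5727
  2: x = 0.4657, y = 0.3274
  3: x = 0.1799, y = 0.0998

y_1 = 0.5727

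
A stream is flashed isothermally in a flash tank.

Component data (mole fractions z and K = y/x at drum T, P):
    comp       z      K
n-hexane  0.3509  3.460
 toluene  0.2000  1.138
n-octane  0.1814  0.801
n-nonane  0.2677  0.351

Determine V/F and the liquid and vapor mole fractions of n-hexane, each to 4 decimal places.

Rachford–Rice: g(V/F) = Σ zᵢ(Kᵢ−1)/(1+V/F(Kᵢ−1)) = 0.
Feasibility: ΣzᵢKᵢ = 1.6810, Σzᵢ/Kᵢ = 1.2663 — both > 1, two phases present.
Newton iteration, V/F⁰ = 0.58:
  V/F = 0.5800: g = 0.06183, g' = -0.6630 → V/F = 0.6733
  V/F = 0.6733: g = -0.00002, g' = -0.6694 → V/F = 0.6732
Converged at V/F = 0.6732.
Compositions from xᵢ = zᵢ/(1+V/F(Kᵢ−1)), yᵢ = Kᵢxᵢ:
  n-hexane: x = 0.1321, y = 0.4571
  toluene: x = 0.1830, y = 0.2083
  n-octane: x = 0.2095, y = 0.1678
  n-nonane: x = 0.4754, y = 0.1669

V/F = 0.6732, x_n-hexane = 0.1321, y_n-hexane = 0.4571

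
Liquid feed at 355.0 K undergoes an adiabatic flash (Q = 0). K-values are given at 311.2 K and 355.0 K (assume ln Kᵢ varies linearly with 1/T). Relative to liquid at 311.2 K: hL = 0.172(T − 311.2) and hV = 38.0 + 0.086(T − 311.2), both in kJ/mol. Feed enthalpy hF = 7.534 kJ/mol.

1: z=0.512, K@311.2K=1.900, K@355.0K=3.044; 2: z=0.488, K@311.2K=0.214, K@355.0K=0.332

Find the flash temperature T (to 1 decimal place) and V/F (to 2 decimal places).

T = 315.9 K, V/F = 0.18

Adiabatic flash: solve Rachford–Rice at each trial T, then check hF = ψ·hV(T) + (1−ψ)·hL(T).
  T = 311.2 K: K = (1.900, 0.214), RR gives ψ = 0.109, H_out = 4.149 kJ/mol
  T = 355.0 K: K = (3.044, 0.332), RR gives ψ = 0.528, H_out = 25.599 kJ/mol
  T = 333.1 K: K = (2.442, 0.270), RR gives ψ = 0.363, H_out = 16.894 kJ/mol
  T = 322.1 K: K = (2.162, 0.241), RR gives ψ = 0.255, H_out = 11.327 kJ/mol
  T = 316.6 K: K = (2.028, 0.227), RR gives ψ = 0.188, H_out = 7.983 kJ/mol
  T = 313.9 K: K = (1.963, 0.221), RR gives ψ = 0.150, H_out = 6.147 kJ/mol
  T = 315.2 K: K = (1.994, 0.224), RR gives ψ = 0.169, H_out = 7.050 kJ/mol
Linear interpolation between T = 315.2 (H_out = 7.050) and T = 316.6 (H_out = 7.983) on hF = 7.534 gives T ≈ 315.9 K, at which ψ = 0.18.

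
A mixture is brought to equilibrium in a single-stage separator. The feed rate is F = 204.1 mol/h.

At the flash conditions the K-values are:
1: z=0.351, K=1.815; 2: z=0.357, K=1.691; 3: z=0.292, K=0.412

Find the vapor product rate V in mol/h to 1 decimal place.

Let β = V/F and solve Σ zᵢ(Kᵢ−1)/(1+β(Kᵢ−1)) = 0.
g(0) = ΣzᵢKᵢ − 1 = 0.361 and g(1) = 1 − Σzᵢ/Kᵢ = -0.113, so a root lies in (0, 1).
Iterate (Newton) starting at β = 0.57:
  β = 0.570: g = 0.1141, g' = -0.425 → β = 0.838
  β = 0.838: g = -0.0125, g' = -0.543 → β = 0.815
Converged at β = 0.815.
Then V = β·F = 0.8150·204.1 = 166.3 mol/h and L = F − V = 37.8 mol/h.

V = 166.3 mol/h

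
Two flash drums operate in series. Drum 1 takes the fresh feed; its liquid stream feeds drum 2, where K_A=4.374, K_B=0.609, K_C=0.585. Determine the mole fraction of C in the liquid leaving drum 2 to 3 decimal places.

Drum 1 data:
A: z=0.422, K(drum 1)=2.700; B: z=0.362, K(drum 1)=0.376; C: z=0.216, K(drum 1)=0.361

Drum 1:
Material balance + equilibrium reduce to Σ zᵢ(Kᵢ−1)/(1+ψ₁(Kᵢ−1)) = 0.
Feasibility: ΣzᵢKᵢ = 1.353, Σzᵢ/Kᵢ = 1.717 — both > 1, two phases present.
Newton–Raphson from ψ₁ = 0.5:
  ψ₁ = 0.500: g = -0.1434, g' = -0.845 → ψ₁ = 0.330
Converged at ψ₁ = 0.330.
Drum-1 compositions:
  A: x = 0.270, y = 0.730
  B: x = 0.456, y = 0.171
  C: x = 0.274, y = 0.099
Drum-2 feed = drum-1 liquid: z₂ = (0.2703, 0.4560, 0.2738).
Drum 2:
Material balance + equilibrium reduce to Σ zᵢ(Kᵢ−1)/(1+ψ₂(Kᵢ−1)) = 0.
g(0) = ΣzᵢKᵢ − 1 = 0.620 and g(1) = 1 − Σzᵢ/Kᵢ = -0.278, so a root lies in (0, 1).
Iterate (Newton) starting at ψ₂ = 0.69:
  ψ₂ = 0.690: g = -0.1294, g' = -0.501 → ψ₂ = 0.432
  ψ₂ = 0.432: g = 0.0182, g' = -0.681 → ψ₂ = 0.459
Converged at ψ₂ = 0.459.
  A: x = 0.106, y = 0.464
  B: x = 0.556, y = 0.338
  C: x = 0.338, y = 0.198

x_C (drum 2) = 0.338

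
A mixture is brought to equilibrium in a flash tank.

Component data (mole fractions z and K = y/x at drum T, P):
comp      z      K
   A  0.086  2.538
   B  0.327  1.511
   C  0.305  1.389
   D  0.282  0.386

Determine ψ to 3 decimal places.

Iterate (Newton) starting at ψ = 0.56:
  ψ = 0.560: g = 0.0345, g' = -0.388 → ψ = 0.649
  ψ = 0.649: g = -0.0014, g' = -0.422 → ψ = 0.646
Converged at ψ = 0.646.

ψ = 0.646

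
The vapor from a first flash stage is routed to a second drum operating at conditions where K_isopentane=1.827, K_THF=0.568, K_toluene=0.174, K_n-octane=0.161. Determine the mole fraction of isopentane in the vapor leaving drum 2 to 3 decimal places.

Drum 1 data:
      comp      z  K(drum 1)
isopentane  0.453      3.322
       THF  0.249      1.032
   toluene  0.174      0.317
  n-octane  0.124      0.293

y_isopentane (drum 2) = 0.782

Drum 1:
Material balance + equilibrium reduce to Σ zᵢ(Kᵢ−1)/(1+ψ₁(Kᵢ−1)) = 0.
Feasibility: ΣzᵢKᵢ = 1.853, Σzᵢ/Kᵢ = 1.350 — both > 1, two phases present.
Newton–Raphson from ψ₁ = 0.33:
  ψ₁ = 0.330: g = 0.3356, g' = -1.024 → ψ₁ = 0.658
  ψ₁ = 0.658: g = 0.0443, g' = -0.867 → ψ₁ = 0.709
  ψ₁ = 0.709: g = -0.0009, g' = -0.903 → ψ₁ = 0.708
Converged at ψ₁ = 0.708.
Drum-1 compositions:
  isopentane: x = 0.171, y = 0.569
  THF: x = 0.243, y = 0.251
  toluene: x = 0.337, y = 0.107
  n-octane: x = 0.248, y = 0.073
Drum-2 feed = drum-1 vapor: z₂ = (0.5692, 0.2513, 0.1068, 0.0727).
Drum 2:
Let ψ₂ = V/F and solve Σ zᵢ(Kᵢ−1)/(1+ψ₂(Kᵢ−1)) = 0.
Check two-phase: ΣzᵢKᵢ = 1.213 > 1 and Σzᵢ/Kᵢ = 1.820 > 1, so g(0) = 0.213 > 0 and g(1) = -0.820 < 0.
Newton iteration, ψ₂⁰ = 0.5:
  ψ₂ = 0.500: g = -0.0609, g' = -0.635 → ψ₂ = 0.404
  ψ₂ = 0.404: g = -0.0034, g' = -0.569 → ψ₂ = 0.398
Converged at ψ₂ = 0.398.
  isopentane: x = 0.428, y = 0.782
  THF: x = 0.303, y = 0.172
  toluene: x = 0.159, y = 0.028
  n-octane: x = 0.109, y = 0.018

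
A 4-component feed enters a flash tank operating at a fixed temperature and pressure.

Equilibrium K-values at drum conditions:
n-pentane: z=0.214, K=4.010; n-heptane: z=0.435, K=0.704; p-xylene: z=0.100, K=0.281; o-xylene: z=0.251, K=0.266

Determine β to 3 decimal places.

β = 0.168

Newton iteration, β⁰ = 0.6:
  β = 0.600: g = -0.3827, g' = -0.894 → β = 0.172
  β = 0.172: g = -0.0043, g' = -1.128 → β = 0.168
Converged at β = 0.168.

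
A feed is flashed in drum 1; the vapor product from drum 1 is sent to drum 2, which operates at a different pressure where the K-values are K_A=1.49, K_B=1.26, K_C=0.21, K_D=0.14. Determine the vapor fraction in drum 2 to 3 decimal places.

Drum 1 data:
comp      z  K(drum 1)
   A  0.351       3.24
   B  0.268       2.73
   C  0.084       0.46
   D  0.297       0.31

V/F (drum 2) = 0.232

Drum 1:
Rachford–Rice: g(ψ₁) = Σ zᵢ(Kᵢ−1)/(1+ψ₁(Kᵢ−1)) = 0.
Check two-phase: ΣzᵢKᵢ = 2.000 > 1 and Σzᵢ/Kᵢ = 1.347 > 1, so g(0) = 1.000 > 0 and g(1) = -0.347 < 0.
Iterate (Newton) starting at ψ₁ = 0.5:
  ψ₁ = 0.500: g = 0.2445, g' = -0.998 → ψ₁ = 0.745
Converged at ψ₁ = 0.745.
Drum-1 compositions:
  A: x = 0.132, y = 0.426
  B: x = 0.117, y = 0.320
  C: x = 0.140, y = 0.065
  D: x = 0.611, y = 0.189
Drum-2 feed = drum-1 vapor: z₂ = (0.4263, 0.3198, 0.0646, 0.1894).
Drum 2:
Let ψ₂ = V/F and solve Σ zᵢ(Kᵢ−1)/(1+ψ₂(Kᵢ−1)) = 0.
Feasibility: ΣzᵢKᵢ = 1.078, Σzᵢ/Kᵢ = 2.200 — both > 1, two phases present.
Newton iteration, ψ₂⁰ = 0.35:
  ψ₂ = 0.350: g = -0.0490, g' = -0.456 → ψ₂ = 0.243
  ψ₂ = 0.243: g = -0.0040, g' = -0.386 → ψ₂ = 0.232
Converged at ψ₂ = 0.232.
  A: x = 0.383, y = 0.570
  B: x = 0.302, y = 0.380
  C: x = 0.079, y = 0.017
  D: x = 0.237, y = 0.033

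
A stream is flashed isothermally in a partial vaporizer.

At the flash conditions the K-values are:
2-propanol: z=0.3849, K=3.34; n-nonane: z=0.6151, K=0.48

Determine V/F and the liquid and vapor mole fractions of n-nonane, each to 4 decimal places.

V/F = 0.4773, x_n-nonane = 0.8182, y_n-nonane = 0.3927

Binary case is linear: z₁(K₁−1)(1+V/F(K₂−1)) + z₂(K₂−1)(1+V/F(K₁−1)) = 0
⇒ V/F = [z₁(K₁−1)+z₂(K₂−1)] / [−(K₁−1)(K₂−1)] = 0.58081/1.21680 = 0.4773
Compositions from xᵢ = zᵢ/(1+V/F(Kᵢ−1)), yᵢ = Kᵢxᵢ:
  2-propanol: x = 0.1818, y = 0.6073
  n-nonane: x = 0.8182, y = 0.3927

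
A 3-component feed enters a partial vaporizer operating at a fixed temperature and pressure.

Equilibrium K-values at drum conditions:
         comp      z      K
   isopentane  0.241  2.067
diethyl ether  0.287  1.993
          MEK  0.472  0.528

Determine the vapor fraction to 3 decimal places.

Material balance + equilibrium reduce to Σ zᵢ(Kᵢ−1)/(1+ψ(Kᵢ−1)) = 0.
g(0) = ΣzᵢKᵢ − 1 = 0.319 and g(1) = 1 − Σzᵢ/Kᵢ = -0.155, so a root lies in (0, 1).
Newton–Raphson from ψ = 0.5:
  ψ = 0.500: g = 0.0665, g' = -0.423 → ψ = 0.657
  ψ = 0.657: g = 0.0006, g' = -0.419 → ψ = 0.659
Converged at ψ = 0.659.

ψ = 0.659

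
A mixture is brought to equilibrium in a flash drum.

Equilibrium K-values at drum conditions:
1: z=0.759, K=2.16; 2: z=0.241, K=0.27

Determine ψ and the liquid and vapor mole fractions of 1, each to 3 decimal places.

ψ = 0.832, x_1 = 0.386, y_1 = 0.834

Material balance + equilibrium reduce to Σ zᵢ(Kᵢ−1)/(1+ψ(Kᵢ−1)) = 0.
g(0) = ΣzᵢKᵢ − 1 = 0.705 and g(1) = 1 − Σzᵢ/Kᵢ = -0.244, so a root lies in (0, 1).
Binary case is linear: z₁(K₁−1)(1+ψ(K₂−1)) + z₂(K₂−1)(1+ψ(K₁−1)) = 0
⇒ ψ = [z₁(K₁−1)+z₂(K₂−1)] / [−(K₁−1)(K₂−1)] = 0.7045/0.8468 = 0.832
Compositions from xᵢ = zᵢ/(1+ψ(Kᵢ−1)), yᵢ = Kᵢxᵢ:
  1: x = 0.386, y = 0.834
  2: x = 0.614, y = 0.166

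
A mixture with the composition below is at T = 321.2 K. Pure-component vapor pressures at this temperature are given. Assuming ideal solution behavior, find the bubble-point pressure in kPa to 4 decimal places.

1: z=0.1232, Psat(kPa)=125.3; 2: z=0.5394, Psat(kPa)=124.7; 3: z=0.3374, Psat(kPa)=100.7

Pbub = 116.6763 kPa

At the bubble point ψ → 0, so ΣzᵢKᵢ = 1 with Kᵢ = Pᵢˢᵃᵗ/P ⇒ P = ΣzᵢPᵢˢᵃᵗ.
P = 0.1232·125.3 + 0.5394·124.7 + 0.3374·100.7 = 116.6763 kPa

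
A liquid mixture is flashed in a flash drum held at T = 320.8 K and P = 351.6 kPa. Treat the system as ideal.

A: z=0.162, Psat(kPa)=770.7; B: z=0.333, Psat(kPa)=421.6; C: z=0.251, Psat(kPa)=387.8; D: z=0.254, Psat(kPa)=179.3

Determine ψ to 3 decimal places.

Raoult's law: Kᵢ = Pᵢˢᵃᵗ/P = Pᵢˢᵃᵗ/351.6.
  K_A = 770.7/351.6 = 2.19198, K_B = 421.6/351.6 = 1.19909, K_C = 387.8/351.6 = 1.10296, K_D = 179.3/351.6 = 0.50995
Let ψ = V/F and solve Σ zᵢ(Kᵢ−1)/(1+ψ(Kᵢ−1)) = 0.
Feasibility: ΣzᵢKᵢ = 1.161, Σzᵢ/Kᵢ = 1.077 — both > 1, two phases present.
Newton iteration, ψ⁰ = 0.56:
  ψ = 0.560: g = 0.0283, g' = -0.212 → ψ = 0.694
  ψ = 0.694: g = -0.0005, g' = -0.221 → ψ = 0.691
Converged at ψ = 0.691.

ψ = 0.691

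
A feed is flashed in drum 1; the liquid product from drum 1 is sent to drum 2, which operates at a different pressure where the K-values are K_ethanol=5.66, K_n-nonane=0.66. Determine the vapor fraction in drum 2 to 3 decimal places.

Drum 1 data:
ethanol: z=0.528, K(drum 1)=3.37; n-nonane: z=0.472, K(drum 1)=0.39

V/F (drum 2) = 0.431

Drum 1:
Material balance + equilibrium reduce to Σ zᵢ(Kᵢ−1)/(1+ψ₁(Kᵢ−1)) = 0.
g(0) = ΣzᵢKᵢ − 1 = 0.963 and g(1) = 1 − Σzᵢ/Kᵢ = -0.367, so a root lies in (0, 1).
Binary case is linear: z₁(K₁−1)(1+ψ₁(K₂−1)) + z₂(K₂−1)(1+ψ₁(K₁−1)) = 0
⇒ ψ₁ = [z₁(K₁−1)+z₂(K₂−1)] / [−(K₁−1)(K₂−1)] = 0.9634/1.4457 = 0.666
Drum-1 compositions:
  ethanol: x = 0.205, y = 0.690
  n-nonane: x = 0.795, y = 0.310
Drum-2 feed = drum-1 liquid: z₂ = (0.2047, 0.7953).
Drum 2:
Let ψ₂ = V/F and solve Σ zᵢ(Kᵢ−1)/(1+ψ₂(Kᵢ−1)) = 0.
Check two-phase: ΣzᵢKᵢ = 1.683 > 1 and Σzᵢ/Kᵢ = 1.241 > 1, so g(0) = 0.683 > 0 and g(1) = -0.241 < 0.
Binary case is linear: z₁(K₁−1)(1+ψ₂(K₂−1)) + z₂(K₂−1)(1+ψ₂(K₁−1)) = 0
⇒ ψ₂ = [z₁(K₁−1)+z₂(K₂−1)] / [−(K₁−1)(K₂−1)] = 0.6835/1.5844 = 0.431
  ethanol: x = 0.068, y = 0.385
  n-nonane: x = 0.932, y = 0.615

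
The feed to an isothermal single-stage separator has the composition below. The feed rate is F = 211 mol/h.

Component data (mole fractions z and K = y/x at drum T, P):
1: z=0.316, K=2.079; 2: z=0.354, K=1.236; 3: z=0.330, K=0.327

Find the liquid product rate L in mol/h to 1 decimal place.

L = 121.9 mol/h

Let ψ = V/F and solve Σ zᵢ(Kᵢ−1)/(1+ψ(Kᵢ−1)) = 0.
g(0) = ΣzᵢKᵢ − 1 = 0.202 and g(1) = 1 − Σzᵢ/Kᵢ = -0.448, so a root lies in (0, 1).
Newton–Raphson from ψ = 0.51:
  ψ = 0.510: g = -0.0437, g' = -0.515 → ψ = 0.425
  ψ = 0.425: g = -0.0015, g' = -0.483 → ψ = 0.422
Converged at ψ = 0.422.
Then V = ψ·F = 0.4222·211 = 89.1 mol/h and L = F − V = 121.9 mol/h.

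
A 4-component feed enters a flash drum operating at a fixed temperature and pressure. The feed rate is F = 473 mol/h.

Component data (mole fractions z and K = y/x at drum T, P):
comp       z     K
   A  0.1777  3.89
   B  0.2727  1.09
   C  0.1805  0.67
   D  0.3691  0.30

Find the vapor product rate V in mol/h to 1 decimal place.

V = 86.7 mol/h

Let ψ = V/F and solve Σ zᵢ(Kᵢ−1)/(1+ψ(Kᵢ−1)) = 0.
Check two-phase: ΣzᵢKᵢ = 1.2202 > 1 and Σzᵢ/Kᵢ = 1.7956 > 1, so g(0) = 0.2202 > 0 and g(1) = -0.7956 < 0.
Iterate (Newton) starting at ψ = 0.5:
  ψ = 0.5000: g = -0.23530, g' = -0.7066 → ψ = 0.1670
  ψ = 0.1670: g = 0.01497, g' = -0.9313 → ψ = 0.1831
  ψ = 0.1831: g = 0.00028, g' = -0.8972 → ψ = 0.1834
Converged at ψ = 0.1834.
Then V = ψ·F = 0.1834·473 = 86.7 mol/h and L = F − V = 386.3 mol/h.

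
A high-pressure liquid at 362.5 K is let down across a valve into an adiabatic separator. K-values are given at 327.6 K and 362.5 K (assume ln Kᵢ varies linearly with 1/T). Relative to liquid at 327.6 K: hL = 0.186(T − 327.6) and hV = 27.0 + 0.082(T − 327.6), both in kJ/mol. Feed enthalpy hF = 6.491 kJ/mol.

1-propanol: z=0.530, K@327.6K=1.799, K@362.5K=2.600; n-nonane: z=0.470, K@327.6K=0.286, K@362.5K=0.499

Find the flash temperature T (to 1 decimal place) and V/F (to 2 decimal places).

Adiabatic flash: solve Rachford–Rice at each trial T, then check hF = ψ·hV(T) + (1−ψ)·hL(T).
  T = 327.6 K: K = (1.799, 0.286), RR gives ψ = 0.154, H_out = 4.160 kJ/mol
  T = 362.5 K: K = (2.600, 0.499), RR gives ψ = 0.764, H_out = 24.350 kJ/mol
  T = 345.1 K: K = (2.184, 0.383), RR gives ψ = 0.463, H_out = 14.905 kJ/mol
  T = 336.4 K: K = (1.988, 0.333), RR gives ψ = 0.319, H_out = 9.950 kJ/mol
  T = 332.0 K: K = (1.893, 0.309), RR gives ψ = 0.240, H_out = 7.193 kJ/mol
  T = 329.8 K: K = (1.845, 0.297), RR gives ψ = 0.198, H_out = 5.718 kJ/mol
  T = 330.9 K: K = (1.869, 0.303), RR gives ψ = 0.219, H_out = 6.465 kJ/mol
Linear interpolation between T = 330.9 (H_out = 6.465) and T = 332.0 (H_out = 7.193) on hF = 6.491 gives T ≈ 330.9 K, at which ψ = 0.22.

T = 330.9 K, V/F = 0.22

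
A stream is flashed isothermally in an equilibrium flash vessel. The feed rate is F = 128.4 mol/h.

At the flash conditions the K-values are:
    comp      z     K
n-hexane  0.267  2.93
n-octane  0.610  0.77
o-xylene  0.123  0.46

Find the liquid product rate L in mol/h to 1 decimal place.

Iterate (Newton) starting at ψ = 0.3:
  ψ = 0.300: g = 0.0964, g' = -0.487 → ψ = 0.498
  ψ = 0.498: g = 0.0135, g' = -0.367 → ψ = 0.535
Converged at ψ = 0.535.
Then V = ψ·F = 0.5354·128.4 = 68.7 mol/h and L = F − V = 59.7 mol/h.

L = 59.7 mol/h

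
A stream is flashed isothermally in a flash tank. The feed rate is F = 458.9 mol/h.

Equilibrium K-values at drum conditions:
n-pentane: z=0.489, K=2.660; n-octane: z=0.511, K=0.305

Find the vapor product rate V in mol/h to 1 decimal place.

V = 181.6 mol/h

Material balance + equilibrium reduce to Σ zᵢ(Kᵢ−1)/(1+β(Kᵢ−1)) = 0.
Check two-phase: ΣzᵢKᵢ = 1.457 > 1 and Σzᵢ/Kᵢ = 1.859 > 1, so g(0) = 0.457 > 0 and g(1) = -0.859 < 0.
Binary case is linear: z₁(K₁−1)(1+β(K₂−1)) + z₂(K₂−1)(1+β(K₁−1)) = 0
⇒ β = [z₁(K₁−1)+z₂(K₂−1)] / [−(K₁−1)(K₂−1)] = 0.4566/1.1537 = 0.396
Then V = β·F = 0.3958·458.9 = 181.6 mol/h and L = F − V = 277.3 mol/h.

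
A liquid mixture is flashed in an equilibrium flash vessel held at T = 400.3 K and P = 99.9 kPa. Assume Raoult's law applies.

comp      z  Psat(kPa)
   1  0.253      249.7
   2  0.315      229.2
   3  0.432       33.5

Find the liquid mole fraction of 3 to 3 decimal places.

x_3 = 0.675

Raoult's law: Kᵢ = Pᵢˢᵃᵗ/P = Pᵢˢᵃᵗ/99.9.
  K_1 = 249.7/99.9 = 2.49950, K_2 = 229.2/99.9 = 2.29429, K_3 = 33.5/99.9 = 0.33534
Let ψ = V/F and solve Σ zᵢ(Kᵢ−1)/(1+ψ(Kᵢ−1)) = 0.
Check two-phase: ΣzᵢKᵢ = 1.500 > 1 and Σzᵢ/Kᵢ = 1.527 > 1, so g(0) = 0.500 > 0 and g(1) = -0.527 < 0.
Newton–Raphson from ψ = 0.5:
  ψ = 0.500: g = 0.0343, g' = -0.808 → ψ = 0.542
Converged at ψ = 0.542.
Compositions from xᵢ = zᵢ/(1+ψ(Kᵢ−1)), yᵢ = Kᵢxᵢ:
  1: x = 0.140, y = 0.349
  2: x = 0.185, y = 0.425
  3: x = 0.675, y = 0.226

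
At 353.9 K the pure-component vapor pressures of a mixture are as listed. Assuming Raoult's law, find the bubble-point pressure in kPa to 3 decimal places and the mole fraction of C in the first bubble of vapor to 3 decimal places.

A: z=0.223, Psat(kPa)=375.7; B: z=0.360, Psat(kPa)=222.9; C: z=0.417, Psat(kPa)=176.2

At the bubble point ψ → 0, so ΣzᵢKᵢ = 1 with Kᵢ = Pᵢˢᵃᵗ/P ⇒ P = ΣzᵢPᵢˢᵃᵗ.
P = 0.223·375.7 + 0.360·222.9 + 0.417·176.2 = 237.500 kPa
yᵢ = zᵢPᵢˢᵃᵗ/P ⇒ y_C = 0.417·176.2/237.500 = 0.309

Pbub = 237.500 kPa, y_C = 0.309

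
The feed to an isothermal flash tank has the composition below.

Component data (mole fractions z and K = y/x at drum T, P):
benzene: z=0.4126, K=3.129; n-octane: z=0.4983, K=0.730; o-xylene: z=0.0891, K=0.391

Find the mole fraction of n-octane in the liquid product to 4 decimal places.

x_n-octane = 0.6601

Let ψ = V/F and solve Σ zᵢ(Kᵢ−1)/(1+ψ(Kᵢ−1)) = 0.
Feasibility: ΣzᵢKᵢ = 1.6896, Σzᵢ/Kᵢ = 1.0423 — both > 1, two phases present.
Iterate (Newton) starting at ψ = 0.5:
  ψ = 0.5000: g = 0.19193, g' = -0.5556 → ψ = 0.8454
  ψ = 0.8454: g = 0.02755, g' = -0.4400 → ψ = 0.9080
  ψ = 0.9080: g = -0.00016, g' = -0.4465 → ψ = 0.9077
Converged at ψ = 0.9077.
Compositions from xᵢ = zᵢ/(1+ψ(Kᵢ−1)), yᵢ = Kᵢxᵢ:
  benzene: x = 0.1407, y = 0.4403
  n-octane: x = 0.6601, y = 0.4818
  o-xylene: x = 0.1992, y = 0.0779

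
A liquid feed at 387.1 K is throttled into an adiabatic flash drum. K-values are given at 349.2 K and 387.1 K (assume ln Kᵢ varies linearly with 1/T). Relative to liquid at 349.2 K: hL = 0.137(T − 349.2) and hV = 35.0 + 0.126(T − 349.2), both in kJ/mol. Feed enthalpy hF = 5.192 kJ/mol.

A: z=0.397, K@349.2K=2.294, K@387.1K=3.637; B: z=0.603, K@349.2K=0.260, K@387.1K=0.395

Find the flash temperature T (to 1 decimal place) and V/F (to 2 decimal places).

Adiabatic flash: solve Rachford–Rice at each trial T, then check hF = ψ·hV(T) + (1−ψ)·hL(T).
  T = 349.2 K: K = (2.294, 0.260), RR gives ψ = 0.070, H_out = 2.467 kJ/mol
  T = 387.1 K: K = (3.637, 0.395), RR gives ψ = 0.428, H_out = 19.978 kJ/mol
  T = 368.1 K: K = (2.921, 0.324), RR gives ψ = 0.273, H_out = 12.094 kJ/mol
  T = 358.6 K: K = (2.595, 0.291), RR gives ψ = 0.182, H_out = 7.632 kJ/mol
  T = 353.9 K: K = (2.442, 0.275), RR gives ψ = 0.130, H_out = 5.171 kJ/mol
  T = 356.2 K: K = (2.516, 0.283), RR gives ψ = 0.156, H_out = 6.402 kJ/mol
Linear interpolation between T = 353.9 (H_out = 5.171) and T = 356.2 (H_out = 6.402) on hF = 5.192 gives T ≈ 353.9 K, at which ψ = 0.13.

T = 353.9 K, V/F = 0.13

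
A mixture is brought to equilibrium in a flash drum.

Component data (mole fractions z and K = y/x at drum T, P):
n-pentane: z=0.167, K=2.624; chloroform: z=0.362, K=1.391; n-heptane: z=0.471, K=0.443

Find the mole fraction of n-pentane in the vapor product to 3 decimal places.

Material balance + equilibrium reduce to Σ zᵢ(Kᵢ−1)/(1+β(Kᵢ−1)) = 0.
Feasibility: ΣzᵢKᵢ = 1.150, Σzᵢ/Kᵢ = 1.387 — both > 1, two phases present.
Newton iteration, β⁰ = 0.5:
  β = 0.500: g = -0.0955, g' = -0.454 → β = 0.289
  β = 0.289: g = -0.0011, g' = -0.456 → β = 0.287
Converged at β = 0.287.
Compositions from xᵢ = zᵢ/(1+β(Kᵢ−1)), yᵢ = Kᵢxᵢ:
  n-pentane: x = 0.114, y = 0.299
  chloroform: x = 0.325, y = 0.453
  n-heptane: x = 0.561, y = 0.248

y_n-pentane = 0.299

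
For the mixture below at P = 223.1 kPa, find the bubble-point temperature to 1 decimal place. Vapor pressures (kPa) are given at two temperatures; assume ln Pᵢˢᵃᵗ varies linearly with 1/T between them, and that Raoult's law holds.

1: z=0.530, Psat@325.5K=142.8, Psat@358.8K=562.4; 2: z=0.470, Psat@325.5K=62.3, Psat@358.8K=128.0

Bubble-point temperature: ΣzᵢPᵢˢᵃᵗ(T) = P. Interpolate ln Pᵢˢᵃᵗ = aᵢ + bᵢ/T.
  T = 325.5 K: ΣzᵢPᵢˢᵃᵗ = 104.97 kPa
  T = 358.8 K: ΣzᵢPᵢˢᵃᵗ = 358.23 kPa
  T = 342.1 K: ΣzᵢPᵢˢᵃᵗ = 197.64 kPa
  T = 350.5 K: ΣzᵢPᵢˢᵃᵗ = 267.96 kPa
  T = 346.3 K: ΣzᵢPᵢˢᵃᵗ = 230.43 kPa
  T = 344.2 K: ΣzᵢPᵢˢᵃᵗ = 213.48 kPa
Interpolating between 344.2 K and 346.3 K gives T ≈ 345.4 K.

T = 345.4 K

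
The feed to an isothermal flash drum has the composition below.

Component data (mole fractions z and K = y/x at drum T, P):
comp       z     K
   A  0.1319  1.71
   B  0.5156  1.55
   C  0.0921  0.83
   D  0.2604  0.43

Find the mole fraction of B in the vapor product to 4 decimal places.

Let β = V/F and solve Σ zᵢ(Kᵢ−1)/(1+β(Kᵢ−1)) = 0.
Check two-phase: ΣzᵢKᵢ = 1.2131 > 1 and Σzᵢ/Kᵢ = 1.1263 > 1, so g(0) = 0.2131 > 0 and g(1) = -0.1263 < 0.
Newton–Raphson from β = 0.34:
  β = 0.3400: g = 0.11362, g' = -0.2870 → β = 0.7359
  β = 0.7359: g = -0.01017, g' = -0.3622 → β = 0.7078
  β = 0.7078: g = -0.00015, g' = -0.3514 → β = 0.7073
Converged at β = 0.7073.
Compositions from xᵢ = zᵢ/(1+β(Kᵢ−1)), yᵢ = Kᵢxᵢ:
  A: x = 0.0878, y = 0.1501
  B: x = 0.3712, y = 0.5753
  C: x = 0.1047, y = 0.0869
  D: x = 0.4363, y = 0.1876

y_B = 0.5753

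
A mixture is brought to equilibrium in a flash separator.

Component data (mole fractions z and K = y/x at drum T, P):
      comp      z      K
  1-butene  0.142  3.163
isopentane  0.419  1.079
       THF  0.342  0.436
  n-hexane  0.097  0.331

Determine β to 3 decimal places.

β = 0.119

Material balance + equilibrium reduce to Σ zᵢ(Kᵢ−1)/(1+β(Kᵢ−1)) = 0.
g(0) = ΣzᵢKᵢ − 1 = 0.082 and g(1) = 1 − Σzᵢ/Kᵢ = -0.511, so a root lies in (0, 1).
Iterate (Newton) starting at β = 0.6:
  β = 0.600: g = -0.2347, g' = -0.498 → β = 0.129
  β = 0.129: g = -0.0059, g' = -0.588 → β = 0.119
Converged at β = 0.119.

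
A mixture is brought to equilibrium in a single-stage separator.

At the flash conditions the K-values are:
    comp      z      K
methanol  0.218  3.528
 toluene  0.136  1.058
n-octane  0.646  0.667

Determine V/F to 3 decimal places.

V/F = 0.482

Rachford–Rice: g(V/F) = Σ zᵢ(Kᵢ−1)/(1+V/F(Kᵢ−1)) = 0.
Check two-phase: ΣzᵢKᵢ = 1.344 > 1 and Σzᵢ/Kᵢ = 1.159 > 1, so g(0) = 0.344 > 0 and g(1) = -0.159 < 0.
Newton iteration, V/F⁰ = 0.5:
  V/F = 0.500: g = -0.0070, g' = -0.375 → V/F = 0.481
  V/F = 0.481: g = 0.0001, g' = -0.386 → V/F = 0.482
Converged at V/F = 0.482.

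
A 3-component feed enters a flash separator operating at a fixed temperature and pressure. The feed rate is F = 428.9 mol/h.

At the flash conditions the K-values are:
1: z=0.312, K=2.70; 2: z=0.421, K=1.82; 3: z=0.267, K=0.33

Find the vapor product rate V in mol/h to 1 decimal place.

Material balance + equilibrium reduce to Σ zᵢ(Kᵢ−1)/(1+V/F(Kᵢ−1)) = 0.
Check two-phase: ΣzᵢKᵢ = 1.697 > 1 and Σzᵢ/Kᵢ = 1.156 > 1, so g(0) = 0.697 > 0 and g(1) = -0.156 < 0.
Newton–Raphson from V/F = 0.5:
  V/F = 0.500: g = 0.2625, g' = -0.677 → V/F = 0.888
  V/F = 0.888: g = -0.0304, g' = -0.968 → V/F = 0.856
  V/F = 0.856: g = -0.0010, g' = -0.907 → V/F = 0.855
Converged at V/F = 0.855.
Then V = V/F·F = 0.8554·428.9 = 366.9 mol/h and L = F − V = 62.0 mol/h.

V = 366.9 mol/h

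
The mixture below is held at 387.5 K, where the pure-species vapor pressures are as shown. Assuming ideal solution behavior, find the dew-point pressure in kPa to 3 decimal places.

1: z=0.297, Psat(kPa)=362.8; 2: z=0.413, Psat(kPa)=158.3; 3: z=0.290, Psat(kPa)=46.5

At the dew point ψ → 1, so Σzᵢ/Kᵢ = 1 with Kᵢ = Pᵢˢᵃᵗ/P ⇒ 1/P = Σzᵢ/Pᵢˢᵃᵗ.
1/P = 0.297/362.8 + 0.413/158.3 + 0.290/46.5 = 0.009664 ⇒ P = 103.475 kPa

Pdew = 103.475 kPa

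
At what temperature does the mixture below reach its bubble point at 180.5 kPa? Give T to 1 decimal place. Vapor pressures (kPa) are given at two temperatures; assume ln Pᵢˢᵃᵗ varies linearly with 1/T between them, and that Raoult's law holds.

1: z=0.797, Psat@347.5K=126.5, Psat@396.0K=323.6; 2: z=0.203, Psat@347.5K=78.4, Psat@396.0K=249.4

T = 367.7 K

Bubble-point temperature: ΣzᵢPᵢˢᵃᵗ(T) = P. Interpolate ln Pᵢˢᵃᵗ = aᵢ + bᵢ/T.
  T = 347.5 K: ΣzᵢPᵢˢᵃᵗ = 116.74 kPa
  T = 396.0 K: ΣzᵢPᵢˢᵃᵗ = 308.54 kPa
  T = 371.8 K: ΣzᵢPᵢˢᵃᵗ = 195.94 kPa
  T = 359.6 K: ΣzᵢPᵢˢᵃᵗ = 152.37 kPa
  T = 365.7 K: ΣzᵢPᵢˢᵃᵗ = 173.15 kPa
  T = 368.8 K: ΣzᵢPᵢˢᵃᵗ = 184.47 kPa
  T = 367.2 K: ΣzᵢPᵢˢᵃᵗ = 178.56 kPa
Interpolating between 367.2 K and 368.8 K gives T ≈ 367.7 K.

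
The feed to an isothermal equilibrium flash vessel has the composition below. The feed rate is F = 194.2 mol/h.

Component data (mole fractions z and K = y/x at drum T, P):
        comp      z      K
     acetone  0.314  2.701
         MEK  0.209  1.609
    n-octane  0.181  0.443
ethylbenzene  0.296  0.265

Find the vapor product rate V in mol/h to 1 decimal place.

Material balance + equilibrium reduce to Σ zᵢ(Kᵢ−1)/(1+β(Kᵢ−1)) = 0.
Feasibility: ΣzᵢKᵢ = 1.343, Σzᵢ/Kᵢ = 1.772 — both > 1, two phases present.
Newton iteration, β⁰ = 0.59:
  β = 0.590: g = -0.1741, g' = -0.891 → β = 0.395
  β = 0.395: g = -0.0135, g' = -0.785 → β = 0.377
Converged at β = 0.377.
Then V = β·F = 0.3775·194.2 = 73.3 mol/h and L = F − V = 120.9 mol/h.

V = 73.3 mol/h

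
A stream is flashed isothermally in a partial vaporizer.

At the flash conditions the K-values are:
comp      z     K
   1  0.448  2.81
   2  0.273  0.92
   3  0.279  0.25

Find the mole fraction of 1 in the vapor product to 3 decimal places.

Newton–Raphson from ψ = 0.33:
  ψ = 0.330: g = 0.2072, g' = -0.854 → ψ = 0.572
  ψ = 0.572: g = 0.0086, g' = -0.838 → ψ = 0.583
Converged at ψ = 0.583.
Compositions from xᵢ = zᵢ/(1+ψ(Kᵢ−1)), yᵢ = Kᵢxᵢ:
  1: x = 0.218, y = 0.613
  2: x = 0.286, y = 0.263
  3: x = 0.496, y = 0.124

y_1 = 0.613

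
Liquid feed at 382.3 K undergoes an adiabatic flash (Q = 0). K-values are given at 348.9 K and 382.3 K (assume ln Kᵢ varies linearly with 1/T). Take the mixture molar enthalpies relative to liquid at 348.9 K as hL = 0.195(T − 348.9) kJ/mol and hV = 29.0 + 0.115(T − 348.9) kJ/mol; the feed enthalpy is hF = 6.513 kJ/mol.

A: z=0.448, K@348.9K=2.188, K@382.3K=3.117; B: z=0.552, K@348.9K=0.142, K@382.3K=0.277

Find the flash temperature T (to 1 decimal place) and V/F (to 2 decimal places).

T = 358.8 K, V/F = 0.16

Adiabatic flash: solve Rachford–Rice at each trial T, then check hF = ψ·hV(T) + (1−ψ)·hL(T).
  T = 348.9 K: K = (2.188, 0.142), RR gives ψ = 0.057, H_out = 1.667 kJ/mol
  T = 382.3 K: K = (3.117, 0.277), RR gives ψ = 0.359, H_out = 15.962 kJ/mol
  T = 365.6 K: K = (2.633, 0.201), RR gives ψ = 0.223, H_out = 9.422 kJ/mol
  T = 357.2 K: K = (2.404, 0.170), RR gives ψ = 0.146, H_out = 5.765 kJ/mol
  T = 361.4 K: K = (2.517, 0.185), RR gives ψ = 0.186, H_out = 7.641 kJ/mol
  T = 359.3 K: K = (2.460, 0.177), RR gives ψ = 0.166, H_out = 6.716 kJ/mol
  T = 358.2 K: K = (2.431, 0.173), RR gives ψ = 0.156, H_out = 6.221 kJ/mol
Linear interpolation between T = 358.2 (H_out = 6.221) and T = 359.3 (H_out = 6.716) on hF = 6.513 gives T ≈ 358.8 K, at which ψ = 0.16.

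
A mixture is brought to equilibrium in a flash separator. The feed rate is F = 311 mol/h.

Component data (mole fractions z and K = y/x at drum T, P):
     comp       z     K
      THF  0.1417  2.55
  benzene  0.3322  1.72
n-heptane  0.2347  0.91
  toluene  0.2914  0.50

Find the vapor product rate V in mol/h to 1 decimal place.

Rachford–Rice: g(ψ) = Σ zᵢ(Kᵢ−1)/(1+ψ(Kᵢ−1)) = 0.
Feasibility: ΣzᵢKᵢ = 1.2920, Σzᵢ/Kᵢ = 1.0894 — both > 1, two phases present.
Newton iteration, ψ⁰ = 0.64:
  ψ = 0.6400: g = 0.03731, g' = -0.3262 → ψ = 0.7544
  ψ = 0.7544: g = -0.00036, g' = -0.3347 → ψ = 0.7533
Converged at ψ = 0.7533.
Then V = ψ·F = 0.7533·311 = 234.3 mol/h and L = F − V = 76.7 mol/h.

V = 234.3 mol/h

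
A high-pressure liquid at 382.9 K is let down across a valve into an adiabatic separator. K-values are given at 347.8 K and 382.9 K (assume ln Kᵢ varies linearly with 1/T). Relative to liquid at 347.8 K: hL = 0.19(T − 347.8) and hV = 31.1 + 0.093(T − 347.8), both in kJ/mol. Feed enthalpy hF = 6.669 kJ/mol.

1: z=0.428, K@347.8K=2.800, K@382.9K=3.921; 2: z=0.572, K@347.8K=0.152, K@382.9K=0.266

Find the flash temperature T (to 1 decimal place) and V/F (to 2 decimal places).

T = 350.1 K, V/F = 0.20

Adiabatic flash: solve Rachford–Rice at each trial T, then check hF = ψ·hV(T) + (1−ψ)·hL(T).
  T = 347.8 K: K = (2.800, 0.152), RR gives ψ = 0.187, H_out = 5.814 kJ/mol
  T = 382.9 K: K = (3.921, 0.266), RR gives ψ = 0.387, H_out = 17.395 kJ/mol
  T = 365.4 K: K = (3.342, 0.204), RR gives ψ = 0.293, H_out = 11.968 kJ/mol
  T = 356.6 K: K = (3.066, 0.177), RR gives ψ = 0.243, H_out = 9.021 kJ/mol
  T = 352.2 K: K = (2.931, 0.164), RR gives ψ = 0.216, H_out = 7.457 kJ/mol
  T = 350.0 K: K = (2.865, 0.158), RR gives ψ = 0.202, H_out = 6.646 kJ/mol
Linear interpolation between T = 350.0 (H_out = 6.646) and T = 352.2 (H_out = 7.457) on hF = 6.669 gives T ≈ 350.1 K, at which ψ = 0.20.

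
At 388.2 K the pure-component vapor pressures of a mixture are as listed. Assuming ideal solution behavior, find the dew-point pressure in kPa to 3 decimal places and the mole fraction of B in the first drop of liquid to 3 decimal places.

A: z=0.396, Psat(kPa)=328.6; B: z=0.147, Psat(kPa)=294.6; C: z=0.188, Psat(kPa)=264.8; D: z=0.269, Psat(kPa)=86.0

At the dew point ψ → 1, so Σzᵢ/Kᵢ = 1 with Kᵢ = Pᵢˢᵃᵗ/P ⇒ 1/P = Σzᵢ/Pᵢˢᵃᵗ.
1/P = 0.396/328.6 + 0.147/294.6 + 0.188/264.8 + 0.269/86.0 = 0.005542 ⇒ P = 180.441 kPa
xᵢ = zᵢP/Pᵢˢᵃᵗ ⇒ x_B = 0.147·180.441/294.6 = 0.090

Pdew = 180.441 kPa, x_B = 0.090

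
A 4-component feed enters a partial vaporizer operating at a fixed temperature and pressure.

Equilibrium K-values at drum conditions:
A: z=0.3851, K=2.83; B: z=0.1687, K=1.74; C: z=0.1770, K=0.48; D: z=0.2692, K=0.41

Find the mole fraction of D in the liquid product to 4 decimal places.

x_D = 0.4427

Let ψ = V/F and solve Σ zᵢ(Kᵢ−1)/(1+ψ(Kᵢ−1)) = 0.
g(0) = ΣzᵢKᵢ − 1 = 0.5787 and g(1) = 1 − Σzᵢ/Kᵢ = -0.2584, so a root lies in (0, 1).
Iterate (Newton) starting at ψ = 0.5:
  ψ = 0.5000: g = 0.10946, g' = -0.6768 → ψ = 0.6617
  ψ = 0.6617: g = 0.00167, g' = -0.6689 → ψ = 0.6642
Converged at ψ = 0.6642.
Compositions from xᵢ = zᵢ/(1+ψ(Kᵢ−1)), yᵢ = Kᵢxᵢ:
  A: x = 0.1738, y = 0.4919
  B: x = 0.1131, y = 0.1968
  C: x = 0.2704, y = 0.1298
  D: x = 0.4427, y = 0.1815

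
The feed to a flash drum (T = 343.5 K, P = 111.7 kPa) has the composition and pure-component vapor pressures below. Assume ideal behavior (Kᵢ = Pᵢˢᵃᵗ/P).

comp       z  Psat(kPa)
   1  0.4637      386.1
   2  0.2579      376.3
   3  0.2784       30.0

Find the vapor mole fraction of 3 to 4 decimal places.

y_3 = 0.2063

Raoult's law: Kᵢ = Pᵢˢᵃᵗ/P = Pᵢˢᵃᵗ/111.7.
  K_1 = 386.1/111.7 = 3.456580, K_2 = 376.3/111.7 = 3.368845, K_3 = 30.0/111.7 = 0.268577
Let β = V/F and solve Σ zᵢ(Kᵢ−1)/(1+β(Kᵢ−1)) = 0.
g(0) = ΣzᵢKᵢ − 1 = 1.5464 and g(1) = 1 − Σzᵢ/Kᵢ = -0.2473, so a root lies in (0, 1).
Iterate (Newton) starting at β = 0.54:
  β = 0.5400: g = 0.42110, g' = -1.2024 → β = 0.8902
  β = 0.8902: g = -0.02970, g' = -1.6489 → β = 0.8722
  β = 0.8722: g = -0.00069, g' = -1.5735 → β = 0.8718
Converged at β = 0.8718.
Compositions from xᵢ = zᵢ/(1+β(Kᵢ−1)), yᵢ = Kᵢxᵢ:
  1: x = 0.1476, y = 0.5102
  2: x = 0.0841, y = 0.2835
  3: x = 0.7683, y = 0.2063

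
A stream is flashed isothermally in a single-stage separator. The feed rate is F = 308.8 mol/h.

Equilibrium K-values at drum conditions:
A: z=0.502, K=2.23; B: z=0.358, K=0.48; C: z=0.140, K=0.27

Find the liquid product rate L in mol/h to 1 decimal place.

Let ψ = V/F and solve Σ zᵢ(Kᵢ−1)/(1+ψ(Kᵢ−1)) = 0.
Check two-phase: ΣzᵢKᵢ = 1.329 > 1 and Σzᵢ/Kᵢ = 1.489 > 1, so g(0) = 0.329 > 0 and g(1) = -0.489 < 0.
Iterate (Newton) starting at ψ = 0.5:
  ψ = 0.500: g = -0.0302, g' = -0.653 → ψ = 0.454
  ψ = 0.454: g = -0.0002, g' = -0.645 → ψ = 0.453
Converged at ψ = 0.453.
Then V = ψ·F = 0.4535·308.8 = 140.0 mol/h and L = F − V = 168.8 mol/h.

L = 168.8 mol/h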